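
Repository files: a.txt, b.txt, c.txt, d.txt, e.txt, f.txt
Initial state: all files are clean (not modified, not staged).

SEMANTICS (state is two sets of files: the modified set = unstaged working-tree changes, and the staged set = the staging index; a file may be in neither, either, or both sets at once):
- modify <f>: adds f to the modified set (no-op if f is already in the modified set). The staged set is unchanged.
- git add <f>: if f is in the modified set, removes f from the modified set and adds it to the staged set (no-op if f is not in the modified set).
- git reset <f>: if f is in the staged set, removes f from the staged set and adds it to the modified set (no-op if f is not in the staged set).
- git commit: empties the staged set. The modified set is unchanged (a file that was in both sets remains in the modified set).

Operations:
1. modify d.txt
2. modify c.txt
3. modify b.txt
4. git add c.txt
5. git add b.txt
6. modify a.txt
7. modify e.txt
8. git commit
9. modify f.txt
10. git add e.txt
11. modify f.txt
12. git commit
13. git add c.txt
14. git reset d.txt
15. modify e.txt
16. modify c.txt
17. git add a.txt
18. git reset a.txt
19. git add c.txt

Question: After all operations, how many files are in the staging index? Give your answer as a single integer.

Answer: 1

Derivation:
After op 1 (modify d.txt): modified={d.txt} staged={none}
After op 2 (modify c.txt): modified={c.txt, d.txt} staged={none}
After op 3 (modify b.txt): modified={b.txt, c.txt, d.txt} staged={none}
After op 4 (git add c.txt): modified={b.txt, d.txt} staged={c.txt}
After op 5 (git add b.txt): modified={d.txt} staged={b.txt, c.txt}
After op 6 (modify a.txt): modified={a.txt, d.txt} staged={b.txt, c.txt}
After op 7 (modify e.txt): modified={a.txt, d.txt, e.txt} staged={b.txt, c.txt}
After op 8 (git commit): modified={a.txt, d.txt, e.txt} staged={none}
After op 9 (modify f.txt): modified={a.txt, d.txt, e.txt, f.txt} staged={none}
After op 10 (git add e.txt): modified={a.txt, d.txt, f.txt} staged={e.txt}
After op 11 (modify f.txt): modified={a.txt, d.txt, f.txt} staged={e.txt}
After op 12 (git commit): modified={a.txt, d.txt, f.txt} staged={none}
After op 13 (git add c.txt): modified={a.txt, d.txt, f.txt} staged={none}
After op 14 (git reset d.txt): modified={a.txt, d.txt, f.txt} staged={none}
After op 15 (modify e.txt): modified={a.txt, d.txt, e.txt, f.txt} staged={none}
After op 16 (modify c.txt): modified={a.txt, c.txt, d.txt, e.txt, f.txt} staged={none}
After op 17 (git add a.txt): modified={c.txt, d.txt, e.txt, f.txt} staged={a.txt}
After op 18 (git reset a.txt): modified={a.txt, c.txt, d.txt, e.txt, f.txt} staged={none}
After op 19 (git add c.txt): modified={a.txt, d.txt, e.txt, f.txt} staged={c.txt}
Final staged set: {c.txt} -> count=1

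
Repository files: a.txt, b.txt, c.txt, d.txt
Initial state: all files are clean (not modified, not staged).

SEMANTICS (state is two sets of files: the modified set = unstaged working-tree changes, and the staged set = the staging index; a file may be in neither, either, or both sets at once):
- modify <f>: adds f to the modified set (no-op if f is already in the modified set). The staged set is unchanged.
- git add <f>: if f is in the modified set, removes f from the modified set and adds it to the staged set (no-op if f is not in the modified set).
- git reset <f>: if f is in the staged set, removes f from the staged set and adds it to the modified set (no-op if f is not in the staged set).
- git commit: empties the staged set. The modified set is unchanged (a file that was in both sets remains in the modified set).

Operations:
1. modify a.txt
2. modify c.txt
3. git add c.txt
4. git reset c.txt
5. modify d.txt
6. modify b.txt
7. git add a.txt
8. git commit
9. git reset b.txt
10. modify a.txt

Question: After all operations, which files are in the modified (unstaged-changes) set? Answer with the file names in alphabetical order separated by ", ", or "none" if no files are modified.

Answer: a.txt, b.txt, c.txt, d.txt

Derivation:
After op 1 (modify a.txt): modified={a.txt} staged={none}
After op 2 (modify c.txt): modified={a.txt, c.txt} staged={none}
After op 3 (git add c.txt): modified={a.txt} staged={c.txt}
After op 4 (git reset c.txt): modified={a.txt, c.txt} staged={none}
After op 5 (modify d.txt): modified={a.txt, c.txt, d.txt} staged={none}
After op 6 (modify b.txt): modified={a.txt, b.txt, c.txt, d.txt} staged={none}
After op 7 (git add a.txt): modified={b.txt, c.txt, d.txt} staged={a.txt}
After op 8 (git commit): modified={b.txt, c.txt, d.txt} staged={none}
After op 9 (git reset b.txt): modified={b.txt, c.txt, d.txt} staged={none}
After op 10 (modify a.txt): modified={a.txt, b.txt, c.txt, d.txt} staged={none}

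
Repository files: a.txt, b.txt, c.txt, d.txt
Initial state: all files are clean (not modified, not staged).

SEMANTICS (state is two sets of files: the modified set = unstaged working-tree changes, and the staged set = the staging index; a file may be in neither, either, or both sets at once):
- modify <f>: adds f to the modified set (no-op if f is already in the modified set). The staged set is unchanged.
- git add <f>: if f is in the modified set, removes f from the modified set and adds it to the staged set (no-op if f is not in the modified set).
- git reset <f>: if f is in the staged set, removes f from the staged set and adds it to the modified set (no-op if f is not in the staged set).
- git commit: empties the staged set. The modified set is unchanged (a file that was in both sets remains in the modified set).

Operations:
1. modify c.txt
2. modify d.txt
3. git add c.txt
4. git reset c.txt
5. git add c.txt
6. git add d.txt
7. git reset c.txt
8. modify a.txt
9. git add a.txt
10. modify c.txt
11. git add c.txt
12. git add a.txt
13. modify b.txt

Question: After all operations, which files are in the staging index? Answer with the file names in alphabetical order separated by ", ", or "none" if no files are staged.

After op 1 (modify c.txt): modified={c.txt} staged={none}
After op 2 (modify d.txt): modified={c.txt, d.txt} staged={none}
After op 3 (git add c.txt): modified={d.txt} staged={c.txt}
After op 4 (git reset c.txt): modified={c.txt, d.txt} staged={none}
After op 5 (git add c.txt): modified={d.txt} staged={c.txt}
After op 6 (git add d.txt): modified={none} staged={c.txt, d.txt}
After op 7 (git reset c.txt): modified={c.txt} staged={d.txt}
After op 8 (modify a.txt): modified={a.txt, c.txt} staged={d.txt}
After op 9 (git add a.txt): modified={c.txt} staged={a.txt, d.txt}
After op 10 (modify c.txt): modified={c.txt} staged={a.txt, d.txt}
After op 11 (git add c.txt): modified={none} staged={a.txt, c.txt, d.txt}
After op 12 (git add a.txt): modified={none} staged={a.txt, c.txt, d.txt}
After op 13 (modify b.txt): modified={b.txt} staged={a.txt, c.txt, d.txt}

Answer: a.txt, c.txt, d.txt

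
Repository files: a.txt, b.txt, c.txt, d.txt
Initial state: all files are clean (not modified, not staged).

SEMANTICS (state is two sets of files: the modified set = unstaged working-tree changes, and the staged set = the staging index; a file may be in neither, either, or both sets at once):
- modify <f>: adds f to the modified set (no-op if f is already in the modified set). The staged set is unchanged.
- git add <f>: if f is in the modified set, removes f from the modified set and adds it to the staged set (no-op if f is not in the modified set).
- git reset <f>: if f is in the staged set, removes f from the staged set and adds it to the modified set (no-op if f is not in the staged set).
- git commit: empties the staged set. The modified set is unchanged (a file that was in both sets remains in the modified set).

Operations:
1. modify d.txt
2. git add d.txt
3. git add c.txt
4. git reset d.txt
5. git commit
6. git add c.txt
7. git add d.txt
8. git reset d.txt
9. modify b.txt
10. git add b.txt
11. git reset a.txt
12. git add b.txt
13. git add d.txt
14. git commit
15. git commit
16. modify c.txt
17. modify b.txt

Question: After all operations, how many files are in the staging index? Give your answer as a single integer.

After op 1 (modify d.txt): modified={d.txt} staged={none}
After op 2 (git add d.txt): modified={none} staged={d.txt}
After op 3 (git add c.txt): modified={none} staged={d.txt}
After op 4 (git reset d.txt): modified={d.txt} staged={none}
After op 5 (git commit): modified={d.txt} staged={none}
After op 6 (git add c.txt): modified={d.txt} staged={none}
After op 7 (git add d.txt): modified={none} staged={d.txt}
After op 8 (git reset d.txt): modified={d.txt} staged={none}
After op 9 (modify b.txt): modified={b.txt, d.txt} staged={none}
After op 10 (git add b.txt): modified={d.txt} staged={b.txt}
After op 11 (git reset a.txt): modified={d.txt} staged={b.txt}
After op 12 (git add b.txt): modified={d.txt} staged={b.txt}
After op 13 (git add d.txt): modified={none} staged={b.txt, d.txt}
After op 14 (git commit): modified={none} staged={none}
After op 15 (git commit): modified={none} staged={none}
After op 16 (modify c.txt): modified={c.txt} staged={none}
After op 17 (modify b.txt): modified={b.txt, c.txt} staged={none}
Final staged set: {none} -> count=0

Answer: 0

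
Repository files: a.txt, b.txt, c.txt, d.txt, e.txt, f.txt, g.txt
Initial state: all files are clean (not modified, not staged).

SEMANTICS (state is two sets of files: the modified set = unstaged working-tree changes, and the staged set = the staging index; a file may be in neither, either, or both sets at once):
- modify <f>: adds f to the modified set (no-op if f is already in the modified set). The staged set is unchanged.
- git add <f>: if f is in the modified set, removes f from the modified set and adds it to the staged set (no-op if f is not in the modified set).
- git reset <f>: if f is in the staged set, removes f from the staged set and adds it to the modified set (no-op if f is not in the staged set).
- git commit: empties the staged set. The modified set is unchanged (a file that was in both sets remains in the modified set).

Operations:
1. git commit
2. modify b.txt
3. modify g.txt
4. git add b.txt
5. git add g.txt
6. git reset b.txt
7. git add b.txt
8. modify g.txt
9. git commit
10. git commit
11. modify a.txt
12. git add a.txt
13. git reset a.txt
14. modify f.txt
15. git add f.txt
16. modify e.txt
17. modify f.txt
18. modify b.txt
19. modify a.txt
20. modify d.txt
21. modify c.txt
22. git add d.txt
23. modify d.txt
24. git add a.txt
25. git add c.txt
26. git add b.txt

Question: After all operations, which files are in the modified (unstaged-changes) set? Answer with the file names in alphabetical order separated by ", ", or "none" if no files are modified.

Answer: d.txt, e.txt, f.txt, g.txt

Derivation:
After op 1 (git commit): modified={none} staged={none}
After op 2 (modify b.txt): modified={b.txt} staged={none}
After op 3 (modify g.txt): modified={b.txt, g.txt} staged={none}
After op 4 (git add b.txt): modified={g.txt} staged={b.txt}
After op 5 (git add g.txt): modified={none} staged={b.txt, g.txt}
After op 6 (git reset b.txt): modified={b.txt} staged={g.txt}
After op 7 (git add b.txt): modified={none} staged={b.txt, g.txt}
After op 8 (modify g.txt): modified={g.txt} staged={b.txt, g.txt}
After op 9 (git commit): modified={g.txt} staged={none}
After op 10 (git commit): modified={g.txt} staged={none}
After op 11 (modify a.txt): modified={a.txt, g.txt} staged={none}
After op 12 (git add a.txt): modified={g.txt} staged={a.txt}
After op 13 (git reset a.txt): modified={a.txt, g.txt} staged={none}
After op 14 (modify f.txt): modified={a.txt, f.txt, g.txt} staged={none}
After op 15 (git add f.txt): modified={a.txt, g.txt} staged={f.txt}
After op 16 (modify e.txt): modified={a.txt, e.txt, g.txt} staged={f.txt}
After op 17 (modify f.txt): modified={a.txt, e.txt, f.txt, g.txt} staged={f.txt}
After op 18 (modify b.txt): modified={a.txt, b.txt, e.txt, f.txt, g.txt} staged={f.txt}
After op 19 (modify a.txt): modified={a.txt, b.txt, e.txt, f.txt, g.txt} staged={f.txt}
After op 20 (modify d.txt): modified={a.txt, b.txt, d.txt, e.txt, f.txt, g.txt} staged={f.txt}
After op 21 (modify c.txt): modified={a.txt, b.txt, c.txt, d.txt, e.txt, f.txt, g.txt} staged={f.txt}
After op 22 (git add d.txt): modified={a.txt, b.txt, c.txt, e.txt, f.txt, g.txt} staged={d.txt, f.txt}
After op 23 (modify d.txt): modified={a.txt, b.txt, c.txt, d.txt, e.txt, f.txt, g.txt} staged={d.txt, f.txt}
After op 24 (git add a.txt): modified={b.txt, c.txt, d.txt, e.txt, f.txt, g.txt} staged={a.txt, d.txt, f.txt}
After op 25 (git add c.txt): modified={b.txt, d.txt, e.txt, f.txt, g.txt} staged={a.txt, c.txt, d.txt, f.txt}
After op 26 (git add b.txt): modified={d.txt, e.txt, f.txt, g.txt} staged={a.txt, b.txt, c.txt, d.txt, f.txt}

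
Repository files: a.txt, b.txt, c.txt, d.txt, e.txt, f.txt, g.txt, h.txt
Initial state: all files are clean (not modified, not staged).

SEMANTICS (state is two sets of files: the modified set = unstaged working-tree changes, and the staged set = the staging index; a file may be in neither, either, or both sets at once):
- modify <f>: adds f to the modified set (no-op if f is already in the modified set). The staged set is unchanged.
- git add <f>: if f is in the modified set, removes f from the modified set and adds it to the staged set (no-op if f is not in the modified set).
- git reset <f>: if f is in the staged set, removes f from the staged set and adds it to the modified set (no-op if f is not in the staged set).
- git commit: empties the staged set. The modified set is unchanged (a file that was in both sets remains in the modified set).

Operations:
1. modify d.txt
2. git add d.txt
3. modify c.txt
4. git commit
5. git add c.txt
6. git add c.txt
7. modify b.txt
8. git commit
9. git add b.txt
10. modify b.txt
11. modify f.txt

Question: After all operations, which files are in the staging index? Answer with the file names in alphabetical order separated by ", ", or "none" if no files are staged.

Answer: b.txt

Derivation:
After op 1 (modify d.txt): modified={d.txt} staged={none}
After op 2 (git add d.txt): modified={none} staged={d.txt}
After op 3 (modify c.txt): modified={c.txt} staged={d.txt}
After op 4 (git commit): modified={c.txt} staged={none}
After op 5 (git add c.txt): modified={none} staged={c.txt}
After op 6 (git add c.txt): modified={none} staged={c.txt}
After op 7 (modify b.txt): modified={b.txt} staged={c.txt}
After op 8 (git commit): modified={b.txt} staged={none}
After op 9 (git add b.txt): modified={none} staged={b.txt}
After op 10 (modify b.txt): modified={b.txt} staged={b.txt}
After op 11 (modify f.txt): modified={b.txt, f.txt} staged={b.txt}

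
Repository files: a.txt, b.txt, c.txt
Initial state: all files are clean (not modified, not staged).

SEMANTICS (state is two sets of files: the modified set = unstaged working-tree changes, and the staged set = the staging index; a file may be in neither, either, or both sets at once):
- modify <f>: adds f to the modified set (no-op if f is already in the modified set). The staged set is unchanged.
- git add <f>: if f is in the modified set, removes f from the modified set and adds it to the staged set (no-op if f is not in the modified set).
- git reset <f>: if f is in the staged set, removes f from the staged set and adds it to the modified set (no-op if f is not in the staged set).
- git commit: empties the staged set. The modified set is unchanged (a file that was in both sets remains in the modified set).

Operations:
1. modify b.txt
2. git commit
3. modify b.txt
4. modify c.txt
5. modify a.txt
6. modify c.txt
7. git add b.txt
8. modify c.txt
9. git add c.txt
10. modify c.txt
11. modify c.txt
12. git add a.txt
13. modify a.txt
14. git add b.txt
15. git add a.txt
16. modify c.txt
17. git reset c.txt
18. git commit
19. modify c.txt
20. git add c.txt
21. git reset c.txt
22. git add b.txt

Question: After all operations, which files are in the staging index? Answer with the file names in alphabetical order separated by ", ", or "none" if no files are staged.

Answer: none

Derivation:
After op 1 (modify b.txt): modified={b.txt} staged={none}
After op 2 (git commit): modified={b.txt} staged={none}
After op 3 (modify b.txt): modified={b.txt} staged={none}
After op 4 (modify c.txt): modified={b.txt, c.txt} staged={none}
After op 5 (modify a.txt): modified={a.txt, b.txt, c.txt} staged={none}
After op 6 (modify c.txt): modified={a.txt, b.txt, c.txt} staged={none}
After op 7 (git add b.txt): modified={a.txt, c.txt} staged={b.txt}
After op 8 (modify c.txt): modified={a.txt, c.txt} staged={b.txt}
After op 9 (git add c.txt): modified={a.txt} staged={b.txt, c.txt}
After op 10 (modify c.txt): modified={a.txt, c.txt} staged={b.txt, c.txt}
After op 11 (modify c.txt): modified={a.txt, c.txt} staged={b.txt, c.txt}
After op 12 (git add a.txt): modified={c.txt} staged={a.txt, b.txt, c.txt}
After op 13 (modify a.txt): modified={a.txt, c.txt} staged={a.txt, b.txt, c.txt}
After op 14 (git add b.txt): modified={a.txt, c.txt} staged={a.txt, b.txt, c.txt}
After op 15 (git add a.txt): modified={c.txt} staged={a.txt, b.txt, c.txt}
After op 16 (modify c.txt): modified={c.txt} staged={a.txt, b.txt, c.txt}
After op 17 (git reset c.txt): modified={c.txt} staged={a.txt, b.txt}
After op 18 (git commit): modified={c.txt} staged={none}
After op 19 (modify c.txt): modified={c.txt} staged={none}
After op 20 (git add c.txt): modified={none} staged={c.txt}
After op 21 (git reset c.txt): modified={c.txt} staged={none}
After op 22 (git add b.txt): modified={c.txt} staged={none}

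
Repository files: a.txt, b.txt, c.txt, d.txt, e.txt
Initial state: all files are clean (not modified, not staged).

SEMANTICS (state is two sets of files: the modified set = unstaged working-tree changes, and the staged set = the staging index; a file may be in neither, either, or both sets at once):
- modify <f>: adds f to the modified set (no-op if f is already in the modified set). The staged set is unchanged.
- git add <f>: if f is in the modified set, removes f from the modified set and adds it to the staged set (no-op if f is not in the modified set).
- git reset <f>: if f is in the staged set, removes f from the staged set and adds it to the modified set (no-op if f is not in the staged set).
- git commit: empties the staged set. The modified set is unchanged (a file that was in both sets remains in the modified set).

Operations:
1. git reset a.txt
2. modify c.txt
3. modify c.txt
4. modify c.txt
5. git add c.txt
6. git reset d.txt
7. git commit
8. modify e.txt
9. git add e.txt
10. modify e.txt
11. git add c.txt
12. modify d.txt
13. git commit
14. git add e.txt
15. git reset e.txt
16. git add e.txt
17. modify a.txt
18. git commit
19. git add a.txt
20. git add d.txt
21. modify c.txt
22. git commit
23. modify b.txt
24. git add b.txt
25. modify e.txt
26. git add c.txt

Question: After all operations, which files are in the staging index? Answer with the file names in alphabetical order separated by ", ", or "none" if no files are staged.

Answer: b.txt, c.txt

Derivation:
After op 1 (git reset a.txt): modified={none} staged={none}
After op 2 (modify c.txt): modified={c.txt} staged={none}
After op 3 (modify c.txt): modified={c.txt} staged={none}
After op 4 (modify c.txt): modified={c.txt} staged={none}
After op 5 (git add c.txt): modified={none} staged={c.txt}
After op 6 (git reset d.txt): modified={none} staged={c.txt}
After op 7 (git commit): modified={none} staged={none}
After op 8 (modify e.txt): modified={e.txt} staged={none}
After op 9 (git add e.txt): modified={none} staged={e.txt}
After op 10 (modify e.txt): modified={e.txt} staged={e.txt}
After op 11 (git add c.txt): modified={e.txt} staged={e.txt}
After op 12 (modify d.txt): modified={d.txt, e.txt} staged={e.txt}
After op 13 (git commit): modified={d.txt, e.txt} staged={none}
After op 14 (git add e.txt): modified={d.txt} staged={e.txt}
After op 15 (git reset e.txt): modified={d.txt, e.txt} staged={none}
After op 16 (git add e.txt): modified={d.txt} staged={e.txt}
After op 17 (modify a.txt): modified={a.txt, d.txt} staged={e.txt}
After op 18 (git commit): modified={a.txt, d.txt} staged={none}
After op 19 (git add a.txt): modified={d.txt} staged={a.txt}
After op 20 (git add d.txt): modified={none} staged={a.txt, d.txt}
After op 21 (modify c.txt): modified={c.txt} staged={a.txt, d.txt}
After op 22 (git commit): modified={c.txt} staged={none}
After op 23 (modify b.txt): modified={b.txt, c.txt} staged={none}
After op 24 (git add b.txt): modified={c.txt} staged={b.txt}
After op 25 (modify e.txt): modified={c.txt, e.txt} staged={b.txt}
After op 26 (git add c.txt): modified={e.txt} staged={b.txt, c.txt}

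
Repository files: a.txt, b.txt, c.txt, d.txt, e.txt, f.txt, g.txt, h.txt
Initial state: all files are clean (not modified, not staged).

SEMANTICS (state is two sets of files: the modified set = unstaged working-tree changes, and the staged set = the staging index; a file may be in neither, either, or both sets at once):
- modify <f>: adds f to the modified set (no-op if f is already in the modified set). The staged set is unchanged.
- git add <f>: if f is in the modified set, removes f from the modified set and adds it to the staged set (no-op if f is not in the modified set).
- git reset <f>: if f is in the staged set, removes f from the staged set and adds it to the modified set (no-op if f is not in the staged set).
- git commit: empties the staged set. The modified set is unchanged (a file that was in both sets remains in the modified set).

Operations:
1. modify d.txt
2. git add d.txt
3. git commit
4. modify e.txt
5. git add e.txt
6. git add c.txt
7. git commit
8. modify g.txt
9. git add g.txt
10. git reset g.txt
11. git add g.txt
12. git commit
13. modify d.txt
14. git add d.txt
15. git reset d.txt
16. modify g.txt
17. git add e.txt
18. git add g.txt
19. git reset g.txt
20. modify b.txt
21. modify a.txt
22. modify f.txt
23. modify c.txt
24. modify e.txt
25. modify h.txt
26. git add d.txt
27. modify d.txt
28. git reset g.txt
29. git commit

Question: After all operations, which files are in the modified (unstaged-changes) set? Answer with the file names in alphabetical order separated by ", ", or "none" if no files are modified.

Answer: a.txt, b.txt, c.txt, d.txt, e.txt, f.txt, g.txt, h.txt

Derivation:
After op 1 (modify d.txt): modified={d.txt} staged={none}
After op 2 (git add d.txt): modified={none} staged={d.txt}
After op 3 (git commit): modified={none} staged={none}
After op 4 (modify e.txt): modified={e.txt} staged={none}
After op 5 (git add e.txt): modified={none} staged={e.txt}
After op 6 (git add c.txt): modified={none} staged={e.txt}
After op 7 (git commit): modified={none} staged={none}
After op 8 (modify g.txt): modified={g.txt} staged={none}
After op 9 (git add g.txt): modified={none} staged={g.txt}
After op 10 (git reset g.txt): modified={g.txt} staged={none}
After op 11 (git add g.txt): modified={none} staged={g.txt}
After op 12 (git commit): modified={none} staged={none}
After op 13 (modify d.txt): modified={d.txt} staged={none}
After op 14 (git add d.txt): modified={none} staged={d.txt}
After op 15 (git reset d.txt): modified={d.txt} staged={none}
After op 16 (modify g.txt): modified={d.txt, g.txt} staged={none}
After op 17 (git add e.txt): modified={d.txt, g.txt} staged={none}
After op 18 (git add g.txt): modified={d.txt} staged={g.txt}
After op 19 (git reset g.txt): modified={d.txt, g.txt} staged={none}
After op 20 (modify b.txt): modified={b.txt, d.txt, g.txt} staged={none}
After op 21 (modify a.txt): modified={a.txt, b.txt, d.txt, g.txt} staged={none}
After op 22 (modify f.txt): modified={a.txt, b.txt, d.txt, f.txt, g.txt} staged={none}
After op 23 (modify c.txt): modified={a.txt, b.txt, c.txt, d.txt, f.txt, g.txt} staged={none}
After op 24 (modify e.txt): modified={a.txt, b.txt, c.txt, d.txt, e.txt, f.txt, g.txt} staged={none}
After op 25 (modify h.txt): modified={a.txt, b.txt, c.txt, d.txt, e.txt, f.txt, g.txt, h.txt} staged={none}
After op 26 (git add d.txt): modified={a.txt, b.txt, c.txt, e.txt, f.txt, g.txt, h.txt} staged={d.txt}
After op 27 (modify d.txt): modified={a.txt, b.txt, c.txt, d.txt, e.txt, f.txt, g.txt, h.txt} staged={d.txt}
After op 28 (git reset g.txt): modified={a.txt, b.txt, c.txt, d.txt, e.txt, f.txt, g.txt, h.txt} staged={d.txt}
After op 29 (git commit): modified={a.txt, b.txt, c.txt, d.txt, e.txt, f.txt, g.txt, h.txt} staged={none}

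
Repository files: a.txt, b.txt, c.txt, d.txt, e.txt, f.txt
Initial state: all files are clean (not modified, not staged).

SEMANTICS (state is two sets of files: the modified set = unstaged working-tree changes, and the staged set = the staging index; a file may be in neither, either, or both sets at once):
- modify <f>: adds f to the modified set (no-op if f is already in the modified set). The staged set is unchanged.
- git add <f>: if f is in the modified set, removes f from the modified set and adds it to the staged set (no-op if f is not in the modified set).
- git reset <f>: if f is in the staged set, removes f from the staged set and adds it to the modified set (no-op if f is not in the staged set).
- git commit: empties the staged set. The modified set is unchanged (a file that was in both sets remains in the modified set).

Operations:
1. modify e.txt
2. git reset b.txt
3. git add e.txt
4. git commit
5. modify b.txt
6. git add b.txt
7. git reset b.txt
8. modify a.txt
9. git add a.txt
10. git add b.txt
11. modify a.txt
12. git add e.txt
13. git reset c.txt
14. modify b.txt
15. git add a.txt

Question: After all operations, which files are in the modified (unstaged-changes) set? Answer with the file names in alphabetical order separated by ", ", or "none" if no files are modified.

After op 1 (modify e.txt): modified={e.txt} staged={none}
After op 2 (git reset b.txt): modified={e.txt} staged={none}
After op 3 (git add e.txt): modified={none} staged={e.txt}
After op 4 (git commit): modified={none} staged={none}
After op 5 (modify b.txt): modified={b.txt} staged={none}
After op 6 (git add b.txt): modified={none} staged={b.txt}
After op 7 (git reset b.txt): modified={b.txt} staged={none}
After op 8 (modify a.txt): modified={a.txt, b.txt} staged={none}
After op 9 (git add a.txt): modified={b.txt} staged={a.txt}
After op 10 (git add b.txt): modified={none} staged={a.txt, b.txt}
After op 11 (modify a.txt): modified={a.txt} staged={a.txt, b.txt}
After op 12 (git add e.txt): modified={a.txt} staged={a.txt, b.txt}
After op 13 (git reset c.txt): modified={a.txt} staged={a.txt, b.txt}
After op 14 (modify b.txt): modified={a.txt, b.txt} staged={a.txt, b.txt}
After op 15 (git add a.txt): modified={b.txt} staged={a.txt, b.txt}

Answer: b.txt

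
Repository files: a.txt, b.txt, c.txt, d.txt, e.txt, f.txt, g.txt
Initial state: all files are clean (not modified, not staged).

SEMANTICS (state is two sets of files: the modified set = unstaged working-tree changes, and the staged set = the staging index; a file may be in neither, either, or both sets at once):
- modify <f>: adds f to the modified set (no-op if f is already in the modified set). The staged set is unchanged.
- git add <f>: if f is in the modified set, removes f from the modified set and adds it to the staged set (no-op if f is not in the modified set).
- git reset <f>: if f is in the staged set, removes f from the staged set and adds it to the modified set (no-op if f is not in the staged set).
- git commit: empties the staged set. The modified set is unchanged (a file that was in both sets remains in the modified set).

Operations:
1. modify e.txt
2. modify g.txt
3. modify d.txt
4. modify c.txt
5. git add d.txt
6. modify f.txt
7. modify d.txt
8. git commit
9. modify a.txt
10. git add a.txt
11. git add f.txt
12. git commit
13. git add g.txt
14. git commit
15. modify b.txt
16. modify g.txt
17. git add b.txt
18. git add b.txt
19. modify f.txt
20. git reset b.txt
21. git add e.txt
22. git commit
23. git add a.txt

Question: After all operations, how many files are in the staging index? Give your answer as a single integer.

Answer: 0

Derivation:
After op 1 (modify e.txt): modified={e.txt} staged={none}
After op 2 (modify g.txt): modified={e.txt, g.txt} staged={none}
After op 3 (modify d.txt): modified={d.txt, e.txt, g.txt} staged={none}
After op 4 (modify c.txt): modified={c.txt, d.txt, e.txt, g.txt} staged={none}
After op 5 (git add d.txt): modified={c.txt, e.txt, g.txt} staged={d.txt}
After op 6 (modify f.txt): modified={c.txt, e.txt, f.txt, g.txt} staged={d.txt}
After op 7 (modify d.txt): modified={c.txt, d.txt, e.txt, f.txt, g.txt} staged={d.txt}
After op 8 (git commit): modified={c.txt, d.txt, e.txt, f.txt, g.txt} staged={none}
After op 9 (modify a.txt): modified={a.txt, c.txt, d.txt, e.txt, f.txt, g.txt} staged={none}
After op 10 (git add a.txt): modified={c.txt, d.txt, e.txt, f.txt, g.txt} staged={a.txt}
After op 11 (git add f.txt): modified={c.txt, d.txt, e.txt, g.txt} staged={a.txt, f.txt}
After op 12 (git commit): modified={c.txt, d.txt, e.txt, g.txt} staged={none}
After op 13 (git add g.txt): modified={c.txt, d.txt, e.txt} staged={g.txt}
After op 14 (git commit): modified={c.txt, d.txt, e.txt} staged={none}
After op 15 (modify b.txt): modified={b.txt, c.txt, d.txt, e.txt} staged={none}
After op 16 (modify g.txt): modified={b.txt, c.txt, d.txt, e.txt, g.txt} staged={none}
After op 17 (git add b.txt): modified={c.txt, d.txt, e.txt, g.txt} staged={b.txt}
After op 18 (git add b.txt): modified={c.txt, d.txt, e.txt, g.txt} staged={b.txt}
After op 19 (modify f.txt): modified={c.txt, d.txt, e.txt, f.txt, g.txt} staged={b.txt}
After op 20 (git reset b.txt): modified={b.txt, c.txt, d.txt, e.txt, f.txt, g.txt} staged={none}
After op 21 (git add e.txt): modified={b.txt, c.txt, d.txt, f.txt, g.txt} staged={e.txt}
After op 22 (git commit): modified={b.txt, c.txt, d.txt, f.txt, g.txt} staged={none}
After op 23 (git add a.txt): modified={b.txt, c.txt, d.txt, f.txt, g.txt} staged={none}
Final staged set: {none} -> count=0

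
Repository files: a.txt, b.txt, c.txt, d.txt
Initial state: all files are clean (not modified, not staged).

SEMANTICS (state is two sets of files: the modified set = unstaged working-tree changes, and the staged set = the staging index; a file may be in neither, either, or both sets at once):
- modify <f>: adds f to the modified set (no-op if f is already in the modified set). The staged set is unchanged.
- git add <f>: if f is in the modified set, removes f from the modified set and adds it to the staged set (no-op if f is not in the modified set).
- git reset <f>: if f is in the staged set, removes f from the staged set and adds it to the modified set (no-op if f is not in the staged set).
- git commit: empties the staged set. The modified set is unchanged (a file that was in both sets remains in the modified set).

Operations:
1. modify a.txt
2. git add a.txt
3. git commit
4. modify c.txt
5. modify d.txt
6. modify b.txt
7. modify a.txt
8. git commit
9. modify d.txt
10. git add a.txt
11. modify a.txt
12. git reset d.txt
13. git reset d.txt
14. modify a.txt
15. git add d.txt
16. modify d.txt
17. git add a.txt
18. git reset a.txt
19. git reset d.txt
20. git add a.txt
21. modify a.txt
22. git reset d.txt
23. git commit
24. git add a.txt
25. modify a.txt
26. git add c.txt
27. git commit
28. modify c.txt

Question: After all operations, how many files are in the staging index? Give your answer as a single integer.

After op 1 (modify a.txt): modified={a.txt} staged={none}
After op 2 (git add a.txt): modified={none} staged={a.txt}
After op 3 (git commit): modified={none} staged={none}
After op 4 (modify c.txt): modified={c.txt} staged={none}
After op 5 (modify d.txt): modified={c.txt, d.txt} staged={none}
After op 6 (modify b.txt): modified={b.txt, c.txt, d.txt} staged={none}
After op 7 (modify a.txt): modified={a.txt, b.txt, c.txt, d.txt} staged={none}
After op 8 (git commit): modified={a.txt, b.txt, c.txt, d.txt} staged={none}
After op 9 (modify d.txt): modified={a.txt, b.txt, c.txt, d.txt} staged={none}
After op 10 (git add a.txt): modified={b.txt, c.txt, d.txt} staged={a.txt}
After op 11 (modify a.txt): modified={a.txt, b.txt, c.txt, d.txt} staged={a.txt}
After op 12 (git reset d.txt): modified={a.txt, b.txt, c.txt, d.txt} staged={a.txt}
After op 13 (git reset d.txt): modified={a.txt, b.txt, c.txt, d.txt} staged={a.txt}
After op 14 (modify a.txt): modified={a.txt, b.txt, c.txt, d.txt} staged={a.txt}
After op 15 (git add d.txt): modified={a.txt, b.txt, c.txt} staged={a.txt, d.txt}
After op 16 (modify d.txt): modified={a.txt, b.txt, c.txt, d.txt} staged={a.txt, d.txt}
After op 17 (git add a.txt): modified={b.txt, c.txt, d.txt} staged={a.txt, d.txt}
After op 18 (git reset a.txt): modified={a.txt, b.txt, c.txt, d.txt} staged={d.txt}
After op 19 (git reset d.txt): modified={a.txt, b.txt, c.txt, d.txt} staged={none}
After op 20 (git add a.txt): modified={b.txt, c.txt, d.txt} staged={a.txt}
After op 21 (modify a.txt): modified={a.txt, b.txt, c.txt, d.txt} staged={a.txt}
After op 22 (git reset d.txt): modified={a.txt, b.txt, c.txt, d.txt} staged={a.txt}
After op 23 (git commit): modified={a.txt, b.txt, c.txt, d.txt} staged={none}
After op 24 (git add a.txt): modified={b.txt, c.txt, d.txt} staged={a.txt}
After op 25 (modify a.txt): modified={a.txt, b.txt, c.txt, d.txt} staged={a.txt}
After op 26 (git add c.txt): modified={a.txt, b.txt, d.txt} staged={a.txt, c.txt}
After op 27 (git commit): modified={a.txt, b.txt, d.txt} staged={none}
After op 28 (modify c.txt): modified={a.txt, b.txt, c.txt, d.txt} staged={none}
Final staged set: {none} -> count=0

Answer: 0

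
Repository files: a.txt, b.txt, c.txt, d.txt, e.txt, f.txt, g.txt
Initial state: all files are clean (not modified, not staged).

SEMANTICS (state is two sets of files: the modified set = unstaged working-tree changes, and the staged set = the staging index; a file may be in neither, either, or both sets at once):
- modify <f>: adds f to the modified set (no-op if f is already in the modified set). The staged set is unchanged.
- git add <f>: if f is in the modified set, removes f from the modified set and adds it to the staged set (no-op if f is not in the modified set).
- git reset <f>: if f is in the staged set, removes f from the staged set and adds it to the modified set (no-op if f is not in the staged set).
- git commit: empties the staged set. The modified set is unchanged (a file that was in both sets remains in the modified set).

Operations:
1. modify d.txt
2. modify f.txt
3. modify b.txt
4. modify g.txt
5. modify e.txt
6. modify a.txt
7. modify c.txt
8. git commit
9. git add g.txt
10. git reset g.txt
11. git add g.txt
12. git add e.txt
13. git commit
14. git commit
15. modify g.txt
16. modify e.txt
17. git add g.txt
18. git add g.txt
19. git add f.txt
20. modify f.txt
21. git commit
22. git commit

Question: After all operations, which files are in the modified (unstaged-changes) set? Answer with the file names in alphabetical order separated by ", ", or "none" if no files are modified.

After op 1 (modify d.txt): modified={d.txt} staged={none}
After op 2 (modify f.txt): modified={d.txt, f.txt} staged={none}
After op 3 (modify b.txt): modified={b.txt, d.txt, f.txt} staged={none}
After op 4 (modify g.txt): modified={b.txt, d.txt, f.txt, g.txt} staged={none}
After op 5 (modify e.txt): modified={b.txt, d.txt, e.txt, f.txt, g.txt} staged={none}
After op 6 (modify a.txt): modified={a.txt, b.txt, d.txt, e.txt, f.txt, g.txt} staged={none}
After op 7 (modify c.txt): modified={a.txt, b.txt, c.txt, d.txt, e.txt, f.txt, g.txt} staged={none}
After op 8 (git commit): modified={a.txt, b.txt, c.txt, d.txt, e.txt, f.txt, g.txt} staged={none}
After op 9 (git add g.txt): modified={a.txt, b.txt, c.txt, d.txt, e.txt, f.txt} staged={g.txt}
After op 10 (git reset g.txt): modified={a.txt, b.txt, c.txt, d.txt, e.txt, f.txt, g.txt} staged={none}
After op 11 (git add g.txt): modified={a.txt, b.txt, c.txt, d.txt, e.txt, f.txt} staged={g.txt}
After op 12 (git add e.txt): modified={a.txt, b.txt, c.txt, d.txt, f.txt} staged={e.txt, g.txt}
After op 13 (git commit): modified={a.txt, b.txt, c.txt, d.txt, f.txt} staged={none}
After op 14 (git commit): modified={a.txt, b.txt, c.txt, d.txt, f.txt} staged={none}
After op 15 (modify g.txt): modified={a.txt, b.txt, c.txt, d.txt, f.txt, g.txt} staged={none}
After op 16 (modify e.txt): modified={a.txt, b.txt, c.txt, d.txt, e.txt, f.txt, g.txt} staged={none}
After op 17 (git add g.txt): modified={a.txt, b.txt, c.txt, d.txt, e.txt, f.txt} staged={g.txt}
After op 18 (git add g.txt): modified={a.txt, b.txt, c.txt, d.txt, e.txt, f.txt} staged={g.txt}
After op 19 (git add f.txt): modified={a.txt, b.txt, c.txt, d.txt, e.txt} staged={f.txt, g.txt}
After op 20 (modify f.txt): modified={a.txt, b.txt, c.txt, d.txt, e.txt, f.txt} staged={f.txt, g.txt}
After op 21 (git commit): modified={a.txt, b.txt, c.txt, d.txt, e.txt, f.txt} staged={none}
After op 22 (git commit): modified={a.txt, b.txt, c.txt, d.txt, e.txt, f.txt} staged={none}

Answer: a.txt, b.txt, c.txt, d.txt, e.txt, f.txt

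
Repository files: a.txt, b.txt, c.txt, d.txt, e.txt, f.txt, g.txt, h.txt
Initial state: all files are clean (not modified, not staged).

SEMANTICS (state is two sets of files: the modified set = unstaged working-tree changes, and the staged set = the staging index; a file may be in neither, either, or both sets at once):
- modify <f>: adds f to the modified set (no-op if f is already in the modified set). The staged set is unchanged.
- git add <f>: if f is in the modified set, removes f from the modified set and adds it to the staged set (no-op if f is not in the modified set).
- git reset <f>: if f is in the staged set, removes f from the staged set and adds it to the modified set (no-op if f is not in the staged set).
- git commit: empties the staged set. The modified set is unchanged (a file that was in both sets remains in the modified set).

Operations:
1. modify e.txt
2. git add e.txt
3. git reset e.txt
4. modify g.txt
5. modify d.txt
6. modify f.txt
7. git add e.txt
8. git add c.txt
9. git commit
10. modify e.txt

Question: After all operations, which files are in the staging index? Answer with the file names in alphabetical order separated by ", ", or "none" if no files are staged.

Answer: none

Derivation:
After op 1 (modify e.txt): modified={e.txt} staged={none}
After op 2 (git add e.txt): modified={none} staged={e.txt}
After op 3 (git reset e.txt): modified={e.txt} staged={none}
After op 4 (modify g.txt): modified={e.txt, g.txt} staged={none}
After op 5 (modify d.txt): modified={d.txt, e.txt, g.txt} staged={none}
After op 6 (modify f.txt): modified={d.txt, e.txt, f.txt, g.txt} staged={none}
After op 7 (git add e.txt): modified={d.txt, f.txt, g.txt} staged={e.txt}
After op 8 (git add c.txt): modified={d.txt, f.txt, g.txt} staged={e.txt}
After op 9 (git commit): modified={d.txt, f.txt, g.txt} staged={none}
After op 10 (modify e.txt): modified={d.txt, e.txt, f.txt, g.txt} staged={none}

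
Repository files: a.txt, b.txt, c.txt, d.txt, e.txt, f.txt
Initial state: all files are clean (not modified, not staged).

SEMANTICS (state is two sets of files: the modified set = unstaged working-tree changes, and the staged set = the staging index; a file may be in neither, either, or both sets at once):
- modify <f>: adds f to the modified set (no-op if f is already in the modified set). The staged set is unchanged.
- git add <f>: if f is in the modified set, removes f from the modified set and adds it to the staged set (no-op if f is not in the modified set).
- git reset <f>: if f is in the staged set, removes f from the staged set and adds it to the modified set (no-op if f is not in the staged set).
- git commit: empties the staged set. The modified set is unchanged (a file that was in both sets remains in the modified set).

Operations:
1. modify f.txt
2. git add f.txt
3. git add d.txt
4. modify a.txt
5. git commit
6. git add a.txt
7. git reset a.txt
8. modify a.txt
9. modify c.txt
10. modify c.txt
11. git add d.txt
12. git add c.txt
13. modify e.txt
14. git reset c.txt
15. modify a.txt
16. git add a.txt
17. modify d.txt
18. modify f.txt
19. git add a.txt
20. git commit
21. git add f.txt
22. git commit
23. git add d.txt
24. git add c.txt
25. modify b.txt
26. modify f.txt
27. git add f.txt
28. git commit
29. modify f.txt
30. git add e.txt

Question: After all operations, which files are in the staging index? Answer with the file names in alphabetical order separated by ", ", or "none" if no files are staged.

Answer: e.txt

Derivation:
After op 1 (modify f.txt): modified={f.txt} staged={none}
After op 2 (git add f.txt): modified={none} staged={f.txt}
After op 3 (git add d.txt): modified={none} staged={f.txt}
After op 4 (modify a.txt): modified={a.txt} staged={f.txt}
After op 5 (git commit): modified={a.txt} staged={none}
After op 6 (git add a.txt): modified={none} staged={a.txt}
After op 7 (git reset a.txt): modified={a.txt} staged={none}
After op 8 (modify a.txt): modified={a.txt} staged={none}
After op 9 (modify c.txt): modified={a.txt, c.txt} staged={none}
After op 10 (modify c.txt): modified={a.txt, c.txt} staged={none}
After op 11 (git add d.txt): modified={a.txt, c.txt} staged={none}
After op 12 (git add c.txt): modified={a.txt} staged={c.txt}
After op 13 (modify e.txt): modified={a.txt, e.txt} staged={c.txt}
After op 14 (git reset c.txt): modified={a.txt, c.txt, e.txt} staged={none}
After op 15 (modify a.txt): modified={a.txt, c.txt, e.txt} staged={none}
After op 16 (git add a.txt): modified={c.txt, e.txt} staged={a.txt}
After op 17 (modify d.txt): modified={c.txt, d.txt, e.txt} staged={a.txt}
After op 18 (modify f.txt): modified={c.txt, d.txt, e.txt, f.txt} staged={a.txt}
After op 19 (git add a.txt): modified={c.txt, d.txt, e.txt, f.txt} staged={a.txt}
After op 20 (git commit): modified={c.txt, d.txt, e.txt, f.txt} staged={none}
After op 21 (git add f.txt): modified={c.txt, d.txt, e.txt} staged={f.txt}
After op 22 (git commit): modified={c.txt, d.txt, e.txt} staged={none}
After op 23 (git add d.txt): modified={c.txt, e.txt} staged={d.txt}
After op 24 (git add c.txt): modified={e.txt} staged={c.txt, d.txt}
After op 25 (modify b.txt): modified={b.txt, e.txt} staged={c.txt, d.txt}
After op 26 (modify f.txt): modified={b.txt, e.txt, f.txt} staged={c.txt, d.txt}
After op 27 (git add f.txt): modified={b.txt, e.txt} staged={c.txt, d.txt, f.txt}
After op 28 (git commit): modified={b.txt, e.txt} staged={none}
After op 29 (modify f.txt): modified={b.txt, e.txt, f.txt} staged={none}
After op 30 (git add e.txt): modified={b.txt, f.txt} staged={e.txt}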